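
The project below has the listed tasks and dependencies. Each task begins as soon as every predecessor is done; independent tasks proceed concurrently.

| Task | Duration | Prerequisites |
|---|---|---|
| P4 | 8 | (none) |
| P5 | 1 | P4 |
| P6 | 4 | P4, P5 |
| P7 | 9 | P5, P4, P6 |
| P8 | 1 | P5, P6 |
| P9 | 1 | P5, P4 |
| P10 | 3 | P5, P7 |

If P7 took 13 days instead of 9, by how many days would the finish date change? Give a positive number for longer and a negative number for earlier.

4

Critical path before the change: P4→P5→P6→P7→P10 = 8+1+4+9+3 = 25 giving 25 days.
P7 is on the critical path; changing it to 13 makes that path 29 days.
No other chain overtakes it, so the finish is 29 days.
Change in finish: 29 − 25 = +4 days.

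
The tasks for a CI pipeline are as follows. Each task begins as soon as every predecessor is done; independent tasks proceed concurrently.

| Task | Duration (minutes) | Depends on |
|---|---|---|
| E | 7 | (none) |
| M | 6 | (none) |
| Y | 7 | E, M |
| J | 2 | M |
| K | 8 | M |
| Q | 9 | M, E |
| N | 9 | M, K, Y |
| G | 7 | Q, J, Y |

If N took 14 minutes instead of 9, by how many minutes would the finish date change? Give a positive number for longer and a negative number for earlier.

5

Actual critical path: E→Y→N = 7+7+9 = 23 ⇒ 23 minutes.
N is on the critical path; changing it to 14 makes that path 28 minutes.
That remains the longest chain; total 28 minutes.
Change in finish: 28 − 23 = +5 minutes.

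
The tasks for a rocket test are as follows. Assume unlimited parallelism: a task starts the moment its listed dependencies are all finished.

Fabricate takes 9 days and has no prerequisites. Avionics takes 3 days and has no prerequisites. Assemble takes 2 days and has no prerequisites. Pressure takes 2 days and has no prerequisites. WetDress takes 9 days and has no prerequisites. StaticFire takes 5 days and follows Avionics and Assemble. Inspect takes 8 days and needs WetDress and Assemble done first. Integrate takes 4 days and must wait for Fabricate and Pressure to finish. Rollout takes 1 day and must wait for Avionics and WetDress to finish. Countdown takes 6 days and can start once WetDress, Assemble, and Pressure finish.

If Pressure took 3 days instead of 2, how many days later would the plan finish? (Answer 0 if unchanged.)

The binding path is WetDress→Inspect = 9+8 = 17; finish at 17 days.
The longest path through Pressure is only 8 days, so Pressure has float 9.
That remains the longest chain; total 17 days.
Change in finish: 17 − 17 = +0 days.

0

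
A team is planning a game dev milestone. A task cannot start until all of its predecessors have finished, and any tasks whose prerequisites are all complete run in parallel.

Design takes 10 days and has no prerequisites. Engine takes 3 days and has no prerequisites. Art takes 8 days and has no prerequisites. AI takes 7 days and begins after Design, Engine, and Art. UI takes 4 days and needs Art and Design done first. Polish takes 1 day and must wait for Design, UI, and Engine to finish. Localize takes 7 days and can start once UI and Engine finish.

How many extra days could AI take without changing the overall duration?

4

The longest chain is Design→UI→Localize = 10+4+7 = 21; overall finish 21 days.
The longest chain containing AI totals 17 days.
So AI can slip 21 − 17 = 4 days.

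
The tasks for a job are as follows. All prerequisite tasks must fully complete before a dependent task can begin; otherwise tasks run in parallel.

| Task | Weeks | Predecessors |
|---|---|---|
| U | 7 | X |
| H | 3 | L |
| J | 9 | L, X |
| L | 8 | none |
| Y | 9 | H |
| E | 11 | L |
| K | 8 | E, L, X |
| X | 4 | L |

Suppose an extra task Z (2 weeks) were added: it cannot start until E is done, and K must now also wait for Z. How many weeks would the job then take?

29

Originally the job takes 27 weeks.
With Z inserted, K now waits for max(E, L, X, Z).
New critical path: L→E→Z→K = 8+11+2+8 = 29 ⇒ 29 weeks.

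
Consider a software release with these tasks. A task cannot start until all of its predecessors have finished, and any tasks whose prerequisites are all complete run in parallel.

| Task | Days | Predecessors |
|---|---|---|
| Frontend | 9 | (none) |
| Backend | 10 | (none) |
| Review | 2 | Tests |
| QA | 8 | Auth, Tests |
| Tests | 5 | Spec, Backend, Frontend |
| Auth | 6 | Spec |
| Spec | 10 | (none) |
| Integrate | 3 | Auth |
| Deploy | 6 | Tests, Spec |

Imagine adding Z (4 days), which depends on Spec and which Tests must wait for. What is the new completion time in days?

Originally the software release takes 24 days.
With Z inserted, Tests now waits for max(Spec, Backend, Frontend, Z).
New critical path: Spec→Z→Tests→QA = 10+4+5+8 = 27 ⇒ 27 days.

27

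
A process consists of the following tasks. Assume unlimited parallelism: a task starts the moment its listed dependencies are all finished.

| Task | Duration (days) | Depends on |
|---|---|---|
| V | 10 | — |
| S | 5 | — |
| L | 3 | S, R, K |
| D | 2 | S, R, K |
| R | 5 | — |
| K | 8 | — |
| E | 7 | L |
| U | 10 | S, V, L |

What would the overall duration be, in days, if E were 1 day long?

21

Baseline: K→L→U = 8+3+10 = 21 → 21 days.
E has 3 days of float (longest path through it is 18).
No other chain overtakes it, so the finish is 21 days.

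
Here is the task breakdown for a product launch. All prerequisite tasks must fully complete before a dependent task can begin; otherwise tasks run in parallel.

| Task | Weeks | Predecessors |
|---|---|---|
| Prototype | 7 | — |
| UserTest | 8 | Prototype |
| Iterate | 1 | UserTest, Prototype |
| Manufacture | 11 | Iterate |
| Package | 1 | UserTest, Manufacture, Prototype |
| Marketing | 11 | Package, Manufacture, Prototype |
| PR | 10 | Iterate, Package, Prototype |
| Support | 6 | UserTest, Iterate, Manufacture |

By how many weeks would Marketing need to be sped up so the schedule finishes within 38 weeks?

Current finish: 39 weeks; target: 38.
Marketing is on every critical path, so each week cut from Marketing cuts the finish by one (this holds down to a finish of 38).
Need 39 − 38 = 1 week off Marketing → Marketing becomes 10 weeks, finish becomes 38.

1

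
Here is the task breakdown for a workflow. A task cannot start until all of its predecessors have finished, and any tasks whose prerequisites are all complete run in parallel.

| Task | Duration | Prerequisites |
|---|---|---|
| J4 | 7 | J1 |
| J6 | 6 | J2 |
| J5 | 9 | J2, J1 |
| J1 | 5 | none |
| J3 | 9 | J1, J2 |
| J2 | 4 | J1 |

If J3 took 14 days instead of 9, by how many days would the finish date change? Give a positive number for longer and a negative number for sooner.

Baseline: J1→J2→J3 = 5+4+9 = 18 → 18 days.
J3 lies on that path, so at 14 days the path becomes 23 days.
That remains the longest chain; total 23 days.
Change in finish: 23 − 18 = +5 days.

5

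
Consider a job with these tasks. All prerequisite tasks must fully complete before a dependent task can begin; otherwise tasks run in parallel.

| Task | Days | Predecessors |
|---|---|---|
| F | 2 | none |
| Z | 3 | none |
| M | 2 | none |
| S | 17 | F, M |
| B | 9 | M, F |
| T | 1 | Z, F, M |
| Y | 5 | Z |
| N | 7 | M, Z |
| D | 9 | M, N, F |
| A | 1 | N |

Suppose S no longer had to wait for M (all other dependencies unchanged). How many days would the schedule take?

19

Original critical path: F→S = 2+17 = 19 ⇒ 19 days.
Dropping M→S doesn't change S's earliest start (2); another predecessor still binds.
New critical path: F→S = 2+17 = 19 ⇒ 19 days.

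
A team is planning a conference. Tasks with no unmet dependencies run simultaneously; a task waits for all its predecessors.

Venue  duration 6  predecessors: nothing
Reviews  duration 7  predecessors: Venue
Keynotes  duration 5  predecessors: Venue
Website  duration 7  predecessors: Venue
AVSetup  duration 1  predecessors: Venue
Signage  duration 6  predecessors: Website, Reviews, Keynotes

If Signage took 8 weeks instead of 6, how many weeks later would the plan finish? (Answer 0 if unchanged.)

The binding path is Venue→Reviews→Signage = 6+7+6 = 19; finish at 19 weeks.
Signage lies on that path, so at 8 weeks the path becomes 21 weeks.
No other chain overtakes it, so the finish is 21 weeks.
Change in finish: 21 − 19 = +2 weeks.

2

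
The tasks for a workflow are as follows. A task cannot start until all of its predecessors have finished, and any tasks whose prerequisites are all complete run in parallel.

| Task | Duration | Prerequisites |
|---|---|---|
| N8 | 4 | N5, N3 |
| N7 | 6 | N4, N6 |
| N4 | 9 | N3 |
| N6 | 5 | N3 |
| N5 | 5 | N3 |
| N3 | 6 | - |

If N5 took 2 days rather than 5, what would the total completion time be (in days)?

21

Critical path before the change: N3→N4→N7 = 6+9+6 = 21 giving 21 days.
The longest path through N5 is only 15 days, so N5 has float 6.
That remains the longest chain; total 21 days.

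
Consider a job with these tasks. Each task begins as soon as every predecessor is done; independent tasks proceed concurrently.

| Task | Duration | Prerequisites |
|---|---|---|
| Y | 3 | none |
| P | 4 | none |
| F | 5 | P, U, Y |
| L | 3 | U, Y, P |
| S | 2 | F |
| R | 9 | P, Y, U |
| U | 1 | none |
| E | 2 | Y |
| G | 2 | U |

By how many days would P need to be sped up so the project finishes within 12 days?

Current finish: 13 days; target: 12.
P is on every critical path, so each day cut from P cuts the finish by one (this holds down to a finish of 12).
Need 13 − 12 = 1 day off P → P becomes 3 days, finish becomes 12.

1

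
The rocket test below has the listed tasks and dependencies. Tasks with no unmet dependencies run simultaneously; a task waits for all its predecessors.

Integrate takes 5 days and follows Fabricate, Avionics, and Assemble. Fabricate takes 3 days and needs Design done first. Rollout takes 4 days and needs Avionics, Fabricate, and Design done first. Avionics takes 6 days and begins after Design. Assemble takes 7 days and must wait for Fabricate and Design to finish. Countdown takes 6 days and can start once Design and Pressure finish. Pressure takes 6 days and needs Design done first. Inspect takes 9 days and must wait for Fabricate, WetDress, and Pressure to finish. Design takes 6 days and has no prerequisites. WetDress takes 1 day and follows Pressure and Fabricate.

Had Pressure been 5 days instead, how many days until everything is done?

21

The binding path is Design→Pressure→WetDress→Inspect = 6+6+1+9 = 22; finish at 22 days.
Pressure is on the critical path; changing it to 5 makes that path 21 days.
New critical path: Design→Fabricate→Assemble→Integrate = 6+3+7+5 = 21 ⇒ 21 days.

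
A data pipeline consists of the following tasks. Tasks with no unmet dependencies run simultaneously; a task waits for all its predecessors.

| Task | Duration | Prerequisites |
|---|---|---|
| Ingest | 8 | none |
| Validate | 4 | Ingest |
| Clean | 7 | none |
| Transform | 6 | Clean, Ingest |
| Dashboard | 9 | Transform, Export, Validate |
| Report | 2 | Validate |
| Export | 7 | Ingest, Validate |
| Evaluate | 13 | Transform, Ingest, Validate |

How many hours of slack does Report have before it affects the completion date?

Ingest→Validate→Export→Dashboard = 8+4+7+9 = 28 sets the makespan at 28 hours.
Longest path through Report: 14 hours (earliest finish 14, latest finish 28).
Float = 28 − 14 = 14.

14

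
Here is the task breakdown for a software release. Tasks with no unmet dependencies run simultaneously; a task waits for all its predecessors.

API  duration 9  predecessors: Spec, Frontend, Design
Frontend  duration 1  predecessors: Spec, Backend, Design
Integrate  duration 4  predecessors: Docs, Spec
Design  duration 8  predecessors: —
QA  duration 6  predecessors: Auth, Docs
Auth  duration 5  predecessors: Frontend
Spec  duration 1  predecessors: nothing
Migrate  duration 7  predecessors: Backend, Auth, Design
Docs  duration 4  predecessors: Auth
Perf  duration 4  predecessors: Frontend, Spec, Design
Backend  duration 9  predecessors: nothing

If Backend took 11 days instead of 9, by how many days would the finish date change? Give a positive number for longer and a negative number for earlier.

Actual critical path: Backend→Frontend→Auth→Docs→QA = 9+1+5+4+6 = 25 ⇒ 25 days.
Backend lies on that path, so at 11 days the path becomes 27 days.
The critical path is still Backend→Frontend→Auth→Docs→QA; finish is now 27 days.
Change in finish: 27 − 25 = +2 days.

2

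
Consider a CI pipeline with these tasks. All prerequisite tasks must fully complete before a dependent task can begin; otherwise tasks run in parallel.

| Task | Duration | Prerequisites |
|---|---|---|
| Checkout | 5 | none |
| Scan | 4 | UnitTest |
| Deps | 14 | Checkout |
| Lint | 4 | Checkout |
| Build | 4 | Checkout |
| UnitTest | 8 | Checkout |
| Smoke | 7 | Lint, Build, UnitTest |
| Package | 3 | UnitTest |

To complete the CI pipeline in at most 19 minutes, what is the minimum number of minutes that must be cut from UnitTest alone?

1

Current finish: 20 minutes; target: 19.
UnitTest is on every critical path, so each minute cut from UnitTest cuts the finish by one (this holds down to a finish of 19).
Need 20 − 19 = 1 minute off UnitTest → UnitTest becomes 7 minutes, finish becomes 19.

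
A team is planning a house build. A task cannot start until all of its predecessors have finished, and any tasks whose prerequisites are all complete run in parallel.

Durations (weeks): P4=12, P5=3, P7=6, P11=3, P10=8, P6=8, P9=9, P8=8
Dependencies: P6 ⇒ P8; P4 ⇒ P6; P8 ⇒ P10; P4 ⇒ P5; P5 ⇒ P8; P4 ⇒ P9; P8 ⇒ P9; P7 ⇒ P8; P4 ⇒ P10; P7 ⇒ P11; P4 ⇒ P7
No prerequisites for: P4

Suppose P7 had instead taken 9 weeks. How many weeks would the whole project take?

As given, the longest chain is P4→P6→P8→P9 = 12+8+8+9 = 37, so the finish is 37 weeks.
P7 has 2 weeks of float (longest path through it is 35).
The binding chain switches to P4→P7→P8→P9 = 12+9+8+9 = 38; finish 38 weeks.

38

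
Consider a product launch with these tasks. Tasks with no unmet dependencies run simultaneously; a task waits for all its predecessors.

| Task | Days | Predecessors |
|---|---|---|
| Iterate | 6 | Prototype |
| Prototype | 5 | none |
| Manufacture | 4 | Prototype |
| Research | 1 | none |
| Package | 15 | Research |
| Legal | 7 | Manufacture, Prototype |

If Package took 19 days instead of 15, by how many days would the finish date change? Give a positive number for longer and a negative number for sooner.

4

Critical path before the change: Research→Package = 1+15 = 16 giving 16 days.
Package is on the critical path; changing it to 19 makes that path 20 days.
The critical path is still Research→Package; finish is now 20 days.
Change in finish: 20 − 16 = +4 days.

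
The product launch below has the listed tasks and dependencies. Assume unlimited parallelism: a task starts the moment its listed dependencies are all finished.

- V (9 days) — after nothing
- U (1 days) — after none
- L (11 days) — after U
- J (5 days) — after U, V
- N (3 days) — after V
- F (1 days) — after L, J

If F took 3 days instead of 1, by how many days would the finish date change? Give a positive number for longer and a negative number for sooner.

2

As given, the longest chain is V→J→F = 9+5+1 = 15, so the finish is 15 days.
F is on the critical path; changing it to 3 makes that path 17 days.
The critical path is still V→J→F; finish is now 17 days.
Change in finish: 17 − 15 = +2 days.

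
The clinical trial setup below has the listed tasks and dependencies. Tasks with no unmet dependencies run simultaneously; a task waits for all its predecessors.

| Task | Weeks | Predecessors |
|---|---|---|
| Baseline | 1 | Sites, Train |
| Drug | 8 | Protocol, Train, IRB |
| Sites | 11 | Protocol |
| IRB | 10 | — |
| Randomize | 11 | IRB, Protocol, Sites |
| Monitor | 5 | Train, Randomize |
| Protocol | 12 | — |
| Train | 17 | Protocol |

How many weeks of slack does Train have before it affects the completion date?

2

Critical path: Protocol→Sites→Randomize→Monitor = 12+11+11+5 = 39, so the finish is 39 weeks.
Longest path through Train: 37 weeks (earliest finish 29, latest finish 31).
Slack of Train = 14 − 12 = 2 weeks.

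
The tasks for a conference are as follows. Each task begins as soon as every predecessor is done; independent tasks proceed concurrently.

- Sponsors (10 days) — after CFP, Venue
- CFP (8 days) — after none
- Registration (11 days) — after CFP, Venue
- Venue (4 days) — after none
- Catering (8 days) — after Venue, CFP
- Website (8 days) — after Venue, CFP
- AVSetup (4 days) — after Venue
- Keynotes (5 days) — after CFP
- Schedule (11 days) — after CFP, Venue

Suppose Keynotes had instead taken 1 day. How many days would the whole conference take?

Critical path before the change: CFP→Schedule = 8+11 = 19 giving 19 days.
The longest path through Keynotes is only 13 days, so Keynotes has float 6.
That remains the longest chain; total 19 days.

19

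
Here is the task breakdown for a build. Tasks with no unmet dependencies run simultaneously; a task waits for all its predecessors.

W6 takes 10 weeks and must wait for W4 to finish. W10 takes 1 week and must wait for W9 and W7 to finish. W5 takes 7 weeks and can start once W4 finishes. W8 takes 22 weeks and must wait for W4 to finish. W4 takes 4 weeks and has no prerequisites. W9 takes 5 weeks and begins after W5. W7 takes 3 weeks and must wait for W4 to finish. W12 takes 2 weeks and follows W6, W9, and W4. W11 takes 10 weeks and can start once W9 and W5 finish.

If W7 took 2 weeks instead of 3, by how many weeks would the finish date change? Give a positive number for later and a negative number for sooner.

Actual critical path: W4→W5→W9→W11 = 4+7+5+10 = 26 ⇒ 26 weeks.
W7 is off the critical path — its longest chain is 8 weeks, giving 18 of slack.
The critical path is still W4→W5→W9→W11; finish is now 26 weeks.
Change in finish: 26 − 26 = +0 weeks.

0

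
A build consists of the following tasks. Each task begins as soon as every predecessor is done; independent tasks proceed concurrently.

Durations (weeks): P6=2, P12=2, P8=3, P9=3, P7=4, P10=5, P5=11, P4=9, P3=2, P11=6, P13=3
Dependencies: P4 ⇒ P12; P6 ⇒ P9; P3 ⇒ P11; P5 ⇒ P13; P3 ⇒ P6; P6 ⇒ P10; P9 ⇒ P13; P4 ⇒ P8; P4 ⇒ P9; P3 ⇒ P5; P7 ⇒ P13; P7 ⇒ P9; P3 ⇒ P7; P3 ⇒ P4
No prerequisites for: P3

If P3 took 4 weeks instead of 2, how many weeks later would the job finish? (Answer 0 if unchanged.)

2

As given, the longest chain is P3→P4→P9→P13 = 2+9+3+3 = 17, so the finish is 17 weeks.
Since P3 is critical, the +2 change carries straight to that chain (now 19 weeks).
No other chain overtakes it, so the finish is 19 weeks.
Change in finish: 19 − 17 = +2 weeks.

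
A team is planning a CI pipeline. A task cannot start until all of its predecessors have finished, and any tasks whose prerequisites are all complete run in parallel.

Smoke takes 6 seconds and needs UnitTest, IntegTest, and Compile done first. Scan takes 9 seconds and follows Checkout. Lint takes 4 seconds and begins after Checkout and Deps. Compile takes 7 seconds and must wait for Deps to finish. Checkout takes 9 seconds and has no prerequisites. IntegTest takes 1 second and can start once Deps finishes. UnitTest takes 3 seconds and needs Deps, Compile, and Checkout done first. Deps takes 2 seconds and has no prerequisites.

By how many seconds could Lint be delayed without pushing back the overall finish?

5

Critical path: Checkout→UnitTest→Smoke = 9+3+6 = 18, so the finish is 18 seconds.
Longest path through Lint: 13 seconds (earliest finish 13, latest finish 18).
So Lint can slip 18 − 13 = 5 seconds.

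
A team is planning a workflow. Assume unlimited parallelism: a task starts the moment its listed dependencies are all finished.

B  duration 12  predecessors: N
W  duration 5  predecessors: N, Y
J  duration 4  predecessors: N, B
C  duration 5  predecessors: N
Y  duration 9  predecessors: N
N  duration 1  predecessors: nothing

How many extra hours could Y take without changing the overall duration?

N→B→J = 1+12+4 = 17 sets the makespan at 17 hours.
The longest chain containing Y totals 15 hours.
Float = 17 − 15 = 2.

2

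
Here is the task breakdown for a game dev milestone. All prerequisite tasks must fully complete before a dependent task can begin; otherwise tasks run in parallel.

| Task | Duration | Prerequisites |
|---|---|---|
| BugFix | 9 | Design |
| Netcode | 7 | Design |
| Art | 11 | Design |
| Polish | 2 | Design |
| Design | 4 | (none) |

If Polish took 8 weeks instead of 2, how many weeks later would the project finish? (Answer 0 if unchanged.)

0

Critical path before the change: Design→Art = 4+11 = 15 giving 15 weeks.
Polish is off the critical path — its longest chain is 6 weeks, giving 9 of slack.
No other chain overtakes it, so the finish is 15 weeks.
Change in finish: 15 − 15 = +0 weeks.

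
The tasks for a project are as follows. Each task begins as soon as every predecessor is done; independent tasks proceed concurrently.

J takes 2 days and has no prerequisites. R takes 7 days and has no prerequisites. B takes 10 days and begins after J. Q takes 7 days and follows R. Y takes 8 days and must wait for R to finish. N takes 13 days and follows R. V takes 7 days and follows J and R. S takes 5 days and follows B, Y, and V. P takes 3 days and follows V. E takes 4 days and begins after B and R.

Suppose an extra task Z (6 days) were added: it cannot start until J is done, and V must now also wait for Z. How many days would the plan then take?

20

Originally the plan takes 20 days.
With Z inserted, V now waits for max(J, R, Z).
New critical path: J→Z→V→S = 2+6+7+5 = 20 ⇒ 20 days.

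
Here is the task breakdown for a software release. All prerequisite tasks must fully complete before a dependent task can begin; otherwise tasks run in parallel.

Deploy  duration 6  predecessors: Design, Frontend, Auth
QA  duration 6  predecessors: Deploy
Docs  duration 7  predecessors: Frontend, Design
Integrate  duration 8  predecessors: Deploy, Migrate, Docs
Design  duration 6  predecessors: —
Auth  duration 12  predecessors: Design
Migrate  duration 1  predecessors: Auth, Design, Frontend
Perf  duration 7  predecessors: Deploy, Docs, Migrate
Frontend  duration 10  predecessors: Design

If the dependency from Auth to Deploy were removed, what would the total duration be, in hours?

Before: longest chain Design→Auth→Deploy→Integrate = 6+12+6+8 = 32, finish 32.
Without Auth→Deploy, Deploy's earliest start moves from 18 to 16.
The longest chain is now Design→Frontend→Docs→Integrate = 6+10+7+8 = 31, so the schedule takes 31 hours.

31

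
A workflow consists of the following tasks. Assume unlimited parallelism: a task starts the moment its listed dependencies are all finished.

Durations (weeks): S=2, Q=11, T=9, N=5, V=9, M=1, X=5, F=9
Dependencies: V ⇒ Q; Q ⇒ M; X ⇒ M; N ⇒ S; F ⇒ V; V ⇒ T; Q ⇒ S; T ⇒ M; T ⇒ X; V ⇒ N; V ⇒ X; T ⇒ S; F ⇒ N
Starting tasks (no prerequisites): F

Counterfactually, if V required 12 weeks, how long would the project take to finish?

Actual critical path: F→V→T→X→M = 9+9+9+5+1 = 33 ⇒ 33 weeks.
V lies on that path, so at 12 weeks the path becomes 36 weeks.
The critical path is still F→V→T→X→M; finish is now 36 weeks.

36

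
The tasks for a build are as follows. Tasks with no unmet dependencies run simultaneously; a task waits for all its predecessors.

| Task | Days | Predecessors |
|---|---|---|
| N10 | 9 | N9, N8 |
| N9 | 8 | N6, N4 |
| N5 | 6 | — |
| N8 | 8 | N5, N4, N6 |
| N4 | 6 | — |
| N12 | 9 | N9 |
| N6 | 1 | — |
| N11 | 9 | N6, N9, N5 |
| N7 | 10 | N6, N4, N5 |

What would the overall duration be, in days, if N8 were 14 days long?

29

Critical path before the change: N4→N8→N10 = 6+8+9 = 23 giving 23 days.
N8 is on the critical path; changing it to 14 makes that path 29 days.
No other chain overtakes it, so the finish is 29 days.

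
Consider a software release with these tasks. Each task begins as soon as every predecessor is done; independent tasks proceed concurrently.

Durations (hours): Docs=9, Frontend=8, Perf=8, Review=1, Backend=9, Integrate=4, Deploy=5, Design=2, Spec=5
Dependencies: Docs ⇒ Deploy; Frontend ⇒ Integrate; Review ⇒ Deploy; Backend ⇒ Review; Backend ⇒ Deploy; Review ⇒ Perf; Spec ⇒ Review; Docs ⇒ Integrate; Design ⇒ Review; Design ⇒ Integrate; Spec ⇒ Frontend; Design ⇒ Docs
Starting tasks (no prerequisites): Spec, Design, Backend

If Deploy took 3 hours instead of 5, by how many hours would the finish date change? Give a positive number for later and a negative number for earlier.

0

Critical path before the change: Backend→Review→Perf = 9+1+8 = 18 giving 18 hours.
Deploy is off the critical path — its longest chain is 16 hours, giving 2 of slack.
No other chain overtakes it, so the finish is 18 hours.
Change in finish: 18 − 18 = +0 hours.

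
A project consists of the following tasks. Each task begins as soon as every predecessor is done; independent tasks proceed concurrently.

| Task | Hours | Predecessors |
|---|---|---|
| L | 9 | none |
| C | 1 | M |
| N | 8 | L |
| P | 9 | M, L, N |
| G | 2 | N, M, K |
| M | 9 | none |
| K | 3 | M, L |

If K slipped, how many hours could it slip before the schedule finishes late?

Critical path: L→N→P = 9+8+9 = 26, so the finish is 26 hours.
Longest path through K: 14 hours (earliest finish 12, latest finish 24).
So K can slip 24 − 12 = 12 hours.

12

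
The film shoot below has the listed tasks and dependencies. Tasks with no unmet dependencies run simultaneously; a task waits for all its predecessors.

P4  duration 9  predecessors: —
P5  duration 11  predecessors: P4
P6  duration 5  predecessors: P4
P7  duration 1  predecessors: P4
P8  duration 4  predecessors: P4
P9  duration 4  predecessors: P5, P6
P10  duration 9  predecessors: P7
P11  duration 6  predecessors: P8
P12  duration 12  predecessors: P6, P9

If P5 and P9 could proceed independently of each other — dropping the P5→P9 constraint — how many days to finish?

30

Before: longest chain P4→P5→P9→P12 = 9+11+4+12 = 36, finish 36.
Without P5→P9, P9's earliest start moves from 20 to 14.
After: P4→P6→P9→P12 = 9+5+4+12 = 30 → 30 days.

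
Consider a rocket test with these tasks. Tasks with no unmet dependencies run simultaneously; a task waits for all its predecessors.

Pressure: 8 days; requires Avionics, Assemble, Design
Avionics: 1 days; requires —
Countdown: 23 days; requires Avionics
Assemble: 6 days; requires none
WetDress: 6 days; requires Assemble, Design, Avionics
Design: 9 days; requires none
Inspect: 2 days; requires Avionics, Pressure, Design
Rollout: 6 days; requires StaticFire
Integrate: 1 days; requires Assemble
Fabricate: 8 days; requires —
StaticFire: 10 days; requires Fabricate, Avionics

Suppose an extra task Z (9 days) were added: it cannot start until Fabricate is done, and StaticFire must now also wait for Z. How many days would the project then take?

Originally the project takes 24 days.
With Z inserted, StaticFire now waits for max(Fabricate, Avionics, Z).
New critical path: Fabricate→Z→StaticFire→Rollout = 8+9+10+6 = 33 ⇒ 33 days.

33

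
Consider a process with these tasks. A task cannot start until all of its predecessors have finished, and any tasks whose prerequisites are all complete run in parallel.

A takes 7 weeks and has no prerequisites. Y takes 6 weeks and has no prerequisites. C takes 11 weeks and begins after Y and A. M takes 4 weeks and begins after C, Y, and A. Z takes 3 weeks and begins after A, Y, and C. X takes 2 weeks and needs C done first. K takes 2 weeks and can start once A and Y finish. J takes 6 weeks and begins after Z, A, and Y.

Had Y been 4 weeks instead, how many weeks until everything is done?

27

As given, the longest chain is A→C→Z→J = 7+11+3+6 = 27, so the finish is 27 weeks.
The longest path through Y is only 26 weeks, so Y has float 1.
That remains the longest chain; total 27 weeks.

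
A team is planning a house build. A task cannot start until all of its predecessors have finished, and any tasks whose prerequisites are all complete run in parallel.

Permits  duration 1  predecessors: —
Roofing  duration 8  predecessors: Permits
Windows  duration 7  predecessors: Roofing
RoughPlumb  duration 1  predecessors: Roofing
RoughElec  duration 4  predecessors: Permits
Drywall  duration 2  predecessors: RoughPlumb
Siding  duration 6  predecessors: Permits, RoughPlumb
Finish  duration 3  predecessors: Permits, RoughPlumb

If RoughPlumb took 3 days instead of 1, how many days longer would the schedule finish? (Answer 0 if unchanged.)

2

As given, the longest chain is Permits→Roofing→RoughPlumb→Siding = 1+8+1+6 = 16, so the finish is 16 days.
RoughPlumb lies on that path, so at 3 days the path becomes 18 days.
The critical path is still Permits→Roofing→RoughPlumb→Siding; finish is now 18 days.
Change in finish: 18 − 16 = +2 days.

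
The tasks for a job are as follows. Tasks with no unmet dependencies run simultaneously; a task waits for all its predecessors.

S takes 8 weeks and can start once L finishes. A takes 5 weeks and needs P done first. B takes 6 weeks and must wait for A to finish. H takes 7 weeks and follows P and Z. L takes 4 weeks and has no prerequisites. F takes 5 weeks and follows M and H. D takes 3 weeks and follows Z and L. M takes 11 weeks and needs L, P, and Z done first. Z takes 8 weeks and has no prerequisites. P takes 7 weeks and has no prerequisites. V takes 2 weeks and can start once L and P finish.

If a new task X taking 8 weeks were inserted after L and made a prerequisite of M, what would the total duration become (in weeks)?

Originally the job takes 24 weeks.
With X inserted, M now waits for max(L, P, Z, X).
New critical path: L→X→M→F = 4+8+11+5 = 28 ⇒ 28 weeks.

28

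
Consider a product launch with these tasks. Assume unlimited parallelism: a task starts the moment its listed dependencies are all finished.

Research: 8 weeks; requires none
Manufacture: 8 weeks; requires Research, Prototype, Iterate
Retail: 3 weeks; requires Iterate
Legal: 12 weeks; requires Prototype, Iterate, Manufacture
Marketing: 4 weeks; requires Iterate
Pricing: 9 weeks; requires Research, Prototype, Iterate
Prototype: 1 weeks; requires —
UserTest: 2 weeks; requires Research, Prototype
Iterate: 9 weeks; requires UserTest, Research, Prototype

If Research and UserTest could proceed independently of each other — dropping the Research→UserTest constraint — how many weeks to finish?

37

Before: longest chain Research→UserTest→Iterate→Manufacture→Legal = 8+2+9+8+12 = 39, finish 39.
Without Research→UserTest, UserTest's earliest start moves from 8 to 1.
After: Research→Iterate→Manufacture→Legal = 8+9+8+12 = 37 → 37 weeks.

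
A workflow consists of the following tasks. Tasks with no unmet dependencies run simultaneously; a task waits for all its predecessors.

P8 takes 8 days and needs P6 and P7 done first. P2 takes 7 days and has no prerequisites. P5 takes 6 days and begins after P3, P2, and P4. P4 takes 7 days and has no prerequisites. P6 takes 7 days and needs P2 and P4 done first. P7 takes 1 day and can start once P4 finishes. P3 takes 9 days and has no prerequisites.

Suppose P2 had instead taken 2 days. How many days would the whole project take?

22

Critical path before the change: P2→P6→P8 = 7+7+8 = 22 giving 22 days.
Since P2 is critical, the -5 change carries straight to that chain (now 17 days).
The binding chain switches to P4→P6→P8 = 7+7+8 = 22; finish 22 days.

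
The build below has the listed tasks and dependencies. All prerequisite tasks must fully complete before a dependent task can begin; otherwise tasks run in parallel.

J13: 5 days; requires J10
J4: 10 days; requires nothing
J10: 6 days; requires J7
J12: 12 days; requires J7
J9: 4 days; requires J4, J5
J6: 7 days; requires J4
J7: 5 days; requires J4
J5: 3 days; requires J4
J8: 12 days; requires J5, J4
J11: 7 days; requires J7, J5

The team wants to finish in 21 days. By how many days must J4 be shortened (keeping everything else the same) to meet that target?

6

Current finish: 27 days; target: 21.
J4 is on every critical path, so each day cut from J4 cuts the finish by one (this holds down to a finish of 18).
Need 27 − 21 = 6 days off J4 → J4 becomes 4 days, finish becomes 21.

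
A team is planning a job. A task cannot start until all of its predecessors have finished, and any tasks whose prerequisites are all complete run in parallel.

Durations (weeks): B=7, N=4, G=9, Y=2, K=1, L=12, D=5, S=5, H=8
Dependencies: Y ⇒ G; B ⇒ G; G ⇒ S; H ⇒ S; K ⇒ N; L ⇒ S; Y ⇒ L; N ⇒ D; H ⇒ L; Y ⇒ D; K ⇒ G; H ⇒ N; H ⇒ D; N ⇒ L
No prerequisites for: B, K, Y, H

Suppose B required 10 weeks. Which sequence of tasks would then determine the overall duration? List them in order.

H, N, L, S

Critical path before the change: H→N→L→S = 8+4+12+5 = 29 giving 29 weeks.
B is off the critical path — its longest chain is 21 weeks, giving 8 of slack.
The critical path is still H→N→L→S; finish is now 29 weeks.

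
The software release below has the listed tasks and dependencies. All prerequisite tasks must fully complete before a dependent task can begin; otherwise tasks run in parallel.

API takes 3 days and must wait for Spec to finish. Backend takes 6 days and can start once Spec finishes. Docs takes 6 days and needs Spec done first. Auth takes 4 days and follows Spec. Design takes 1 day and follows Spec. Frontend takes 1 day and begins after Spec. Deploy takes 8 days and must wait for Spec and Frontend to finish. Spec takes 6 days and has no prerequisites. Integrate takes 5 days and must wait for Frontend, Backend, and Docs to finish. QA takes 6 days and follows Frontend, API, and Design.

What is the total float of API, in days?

Spec→Backend→Integrate = 6+6+5 = 17 sets the makespan at 17 days.
API finishes as early as 9 and must finish by 11.
So API can slip 11 − 9 = 2 days.

2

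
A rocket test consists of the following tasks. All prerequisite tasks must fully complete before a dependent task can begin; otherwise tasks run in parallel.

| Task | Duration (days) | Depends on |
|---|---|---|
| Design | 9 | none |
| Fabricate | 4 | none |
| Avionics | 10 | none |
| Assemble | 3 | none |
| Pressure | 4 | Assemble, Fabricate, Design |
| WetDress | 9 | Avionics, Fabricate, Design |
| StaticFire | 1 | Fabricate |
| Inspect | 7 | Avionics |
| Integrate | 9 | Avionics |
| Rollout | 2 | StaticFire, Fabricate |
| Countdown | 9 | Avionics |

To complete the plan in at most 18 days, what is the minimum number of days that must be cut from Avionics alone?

Current finish: 19 days; target: 18.
Avionics is on every critical path, so each day cut from Avionics cuts the finish by one (this holds down to a finish of 18).
Need 19 − 18 = 1 day off Avionics → Avionics becomes 9 days, finish becomes 18.

1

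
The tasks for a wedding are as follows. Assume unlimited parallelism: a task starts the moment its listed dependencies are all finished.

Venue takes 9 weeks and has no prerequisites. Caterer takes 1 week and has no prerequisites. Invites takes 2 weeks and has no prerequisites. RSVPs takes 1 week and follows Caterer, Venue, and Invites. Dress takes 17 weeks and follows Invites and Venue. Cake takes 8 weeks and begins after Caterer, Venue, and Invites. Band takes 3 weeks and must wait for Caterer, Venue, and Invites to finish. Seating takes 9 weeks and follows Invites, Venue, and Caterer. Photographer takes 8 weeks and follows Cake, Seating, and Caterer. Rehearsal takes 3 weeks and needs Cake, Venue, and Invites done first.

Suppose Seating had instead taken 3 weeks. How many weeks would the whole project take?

26

The binding path is Venue→Seating→Photographer = 9+9+8 = 26; finish at 26 weeks.
Since Seating is critical, the -6 change carries straight to that chain (now 20 weeks).
Now Venue→Dress = 9+17 = 26 is longest, so the finish becomes 26 weeks.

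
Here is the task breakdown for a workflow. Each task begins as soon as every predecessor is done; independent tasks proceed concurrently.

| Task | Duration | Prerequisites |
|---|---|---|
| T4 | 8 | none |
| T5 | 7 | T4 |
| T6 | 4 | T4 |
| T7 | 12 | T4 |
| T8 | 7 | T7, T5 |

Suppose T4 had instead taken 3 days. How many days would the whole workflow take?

22

The binding path is T4→T7→T8 = 8+12+7 = 27; finish at 27 days.
Since T4 is critical, the -5 change carries straight to that chain (now 22 days).
The critical path is still T4→T7→T8; finish is now 22 days.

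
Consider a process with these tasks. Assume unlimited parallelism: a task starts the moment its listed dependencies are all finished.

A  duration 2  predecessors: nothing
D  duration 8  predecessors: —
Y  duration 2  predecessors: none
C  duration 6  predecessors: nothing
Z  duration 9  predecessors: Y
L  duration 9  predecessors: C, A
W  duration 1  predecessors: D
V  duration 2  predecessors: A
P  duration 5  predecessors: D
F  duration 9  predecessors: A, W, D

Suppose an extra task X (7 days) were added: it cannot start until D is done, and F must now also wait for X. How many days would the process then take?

Originally the process takes 18 days.
With X inserted, F now waits for max(A, W, D, X).
New critical path: D→X→F = 8+7+9 = 24 ⇒ 24 days.

24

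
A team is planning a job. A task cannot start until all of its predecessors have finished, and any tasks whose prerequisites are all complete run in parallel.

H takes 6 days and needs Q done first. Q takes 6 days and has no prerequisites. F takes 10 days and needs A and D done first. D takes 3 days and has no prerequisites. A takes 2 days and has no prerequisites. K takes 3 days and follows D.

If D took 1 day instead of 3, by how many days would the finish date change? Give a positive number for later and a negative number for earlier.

-1

Baseline: D→F = 3+10 = 13 → 13 days.
D is on the critical path; changing it to 1 makes that path 11 days.
The binding chain switches to A→F = 2+10 = 12; finish 12 days.
Change in finish: 12 − 13 = -1 days.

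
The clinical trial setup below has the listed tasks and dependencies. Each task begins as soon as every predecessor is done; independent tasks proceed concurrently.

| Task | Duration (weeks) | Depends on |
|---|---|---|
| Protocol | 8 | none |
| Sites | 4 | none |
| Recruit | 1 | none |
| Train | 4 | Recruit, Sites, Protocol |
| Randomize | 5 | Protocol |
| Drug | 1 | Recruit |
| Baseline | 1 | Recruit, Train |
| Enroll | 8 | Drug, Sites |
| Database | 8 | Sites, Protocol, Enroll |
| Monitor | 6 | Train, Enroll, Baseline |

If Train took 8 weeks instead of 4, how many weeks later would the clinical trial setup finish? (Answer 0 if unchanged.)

Actual critical path: Sites→Enroll→Database = 4+8+8 = 20 ⇒ 20 weeks.
The longest path through Train is only 19 weeks, so Train has float 1.
The binding chain switches to Protocol→Train→Baseline→Monitor = 8+8+1+6 = 23; finish 23 weeks.
Change in finish: 23 − 20 = +3 weeks.

3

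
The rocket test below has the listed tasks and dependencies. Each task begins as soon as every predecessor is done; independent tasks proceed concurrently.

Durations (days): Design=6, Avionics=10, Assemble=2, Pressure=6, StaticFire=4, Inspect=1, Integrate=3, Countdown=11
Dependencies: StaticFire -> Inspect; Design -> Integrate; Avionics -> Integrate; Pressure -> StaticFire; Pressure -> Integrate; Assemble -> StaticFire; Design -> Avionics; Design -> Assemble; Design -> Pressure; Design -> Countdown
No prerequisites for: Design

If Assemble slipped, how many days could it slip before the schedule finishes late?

6

Critical path: Design→Avionics→Integrate = 6+10+3 = 19, so the finish is 19 days.
The longest chain containing Assemble totals 13 days.
Float = 19 − 13 = 6.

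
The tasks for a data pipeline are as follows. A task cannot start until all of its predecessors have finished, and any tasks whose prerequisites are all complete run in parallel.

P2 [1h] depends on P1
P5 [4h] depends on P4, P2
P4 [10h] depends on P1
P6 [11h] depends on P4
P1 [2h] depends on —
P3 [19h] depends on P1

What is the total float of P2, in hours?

16

The longest chain is P1→P4→P6 = 2+10+11 = 23; overall finish 23 hours.
The longest chain containing P2 totals 7 hours.
So P2 can slip 19 − 3 = 16 hours.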